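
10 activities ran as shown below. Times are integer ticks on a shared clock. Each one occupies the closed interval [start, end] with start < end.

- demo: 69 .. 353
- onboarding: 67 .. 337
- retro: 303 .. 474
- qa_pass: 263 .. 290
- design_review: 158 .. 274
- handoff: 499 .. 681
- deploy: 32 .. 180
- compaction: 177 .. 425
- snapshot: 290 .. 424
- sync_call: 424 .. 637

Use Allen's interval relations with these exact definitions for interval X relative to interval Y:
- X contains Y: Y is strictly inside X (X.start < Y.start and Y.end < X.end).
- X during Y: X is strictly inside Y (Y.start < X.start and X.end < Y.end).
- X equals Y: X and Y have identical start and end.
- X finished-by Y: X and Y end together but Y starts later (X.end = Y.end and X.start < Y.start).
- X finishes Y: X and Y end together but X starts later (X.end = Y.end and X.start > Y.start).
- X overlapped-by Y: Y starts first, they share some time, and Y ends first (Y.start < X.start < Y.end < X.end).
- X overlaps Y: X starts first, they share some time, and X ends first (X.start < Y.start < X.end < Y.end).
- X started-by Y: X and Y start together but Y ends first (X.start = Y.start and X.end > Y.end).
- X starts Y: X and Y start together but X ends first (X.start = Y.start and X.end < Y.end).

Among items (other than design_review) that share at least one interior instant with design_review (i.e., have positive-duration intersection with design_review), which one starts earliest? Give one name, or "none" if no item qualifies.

deploy

Target design_review = [158, 274].
compaction [177, 425] → overlapped-by → candidate.
demo [69, 353] → contains → candidate.
deploy [32, 180] → overlaps → candidate.
handoff [499, 681] → after → excluded.
onboarding [67, 337] → contains → candidate.
qa_pass [263, 290] → overlapped-by → candidate.
retro [303, 474] → after → excluded.
snapshot [290, 424] → after → excluded.
sync_call [424, 637] → after → excluded.
Among candidates, earliest start is 32 → deploy.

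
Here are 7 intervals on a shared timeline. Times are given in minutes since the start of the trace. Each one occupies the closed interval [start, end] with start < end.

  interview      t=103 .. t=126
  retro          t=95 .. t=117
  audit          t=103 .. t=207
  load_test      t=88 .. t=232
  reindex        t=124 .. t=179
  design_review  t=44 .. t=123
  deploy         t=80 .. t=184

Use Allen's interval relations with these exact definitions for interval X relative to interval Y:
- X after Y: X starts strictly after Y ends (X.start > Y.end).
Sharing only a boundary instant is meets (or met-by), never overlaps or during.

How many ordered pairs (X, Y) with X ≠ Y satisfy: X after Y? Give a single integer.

Checking all 42 ordered pairs for relation 'after'; matching pairs in alphabetical order:
(reindex, design_review): reindex after design_review ✓
(reindex, retro): reindex after retro ✓
Count: 2.

2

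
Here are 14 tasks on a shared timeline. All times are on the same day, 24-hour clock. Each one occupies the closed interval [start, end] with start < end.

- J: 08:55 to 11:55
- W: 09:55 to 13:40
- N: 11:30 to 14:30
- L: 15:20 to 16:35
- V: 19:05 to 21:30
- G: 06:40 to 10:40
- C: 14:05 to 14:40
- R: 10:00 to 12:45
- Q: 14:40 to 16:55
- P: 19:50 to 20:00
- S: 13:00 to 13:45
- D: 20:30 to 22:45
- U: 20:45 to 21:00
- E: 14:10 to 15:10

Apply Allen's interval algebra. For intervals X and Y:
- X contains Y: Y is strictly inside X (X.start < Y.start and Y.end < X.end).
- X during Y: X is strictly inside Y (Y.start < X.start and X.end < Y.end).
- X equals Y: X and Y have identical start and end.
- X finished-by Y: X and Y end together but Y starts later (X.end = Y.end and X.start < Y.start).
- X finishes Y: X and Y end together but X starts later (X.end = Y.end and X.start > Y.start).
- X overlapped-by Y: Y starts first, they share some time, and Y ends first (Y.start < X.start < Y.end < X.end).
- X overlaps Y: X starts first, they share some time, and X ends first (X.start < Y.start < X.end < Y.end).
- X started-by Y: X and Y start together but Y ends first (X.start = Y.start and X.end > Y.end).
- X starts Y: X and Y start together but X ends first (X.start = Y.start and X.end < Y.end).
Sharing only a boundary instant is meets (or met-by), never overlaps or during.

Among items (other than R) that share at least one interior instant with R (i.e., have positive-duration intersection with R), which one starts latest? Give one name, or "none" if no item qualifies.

N

Target R = [10:00, 12:45].
C [14:05, 14:40] → after → excluded.
D [20:30, 22:45] → after → excluded.
E [14:10, 15:10] → after → excluded.
G [06:40, 10:40] → overlaps → candidate.
J [08:55, 11:55] → overlaps → candidate.
L [15:20, 16:35] → after → excluded.
N [11:30, 14:30] → overlapped-by → candidate.
P [19:50, 20:00] → after → excluded.
Q [14:40, 16:55] → after → excluded.
S [13:00, 13:45] → after → excluded.
U [20:45, 21:00] → after → excluded.
V [19:05, 21:30] → after → excluded.
W [09:55, 13:40] → contains → candidate.
Among candidates, latest start is 11:30 → N.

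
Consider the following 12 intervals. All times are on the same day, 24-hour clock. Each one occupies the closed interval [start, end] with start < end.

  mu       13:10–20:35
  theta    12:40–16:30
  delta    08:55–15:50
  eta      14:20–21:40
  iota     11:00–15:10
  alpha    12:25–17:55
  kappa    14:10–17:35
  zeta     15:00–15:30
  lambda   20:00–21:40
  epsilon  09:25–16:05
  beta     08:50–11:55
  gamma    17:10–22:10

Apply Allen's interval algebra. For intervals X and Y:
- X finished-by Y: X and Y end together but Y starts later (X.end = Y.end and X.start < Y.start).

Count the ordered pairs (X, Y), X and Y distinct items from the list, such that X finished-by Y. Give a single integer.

1

Checking all 132 ordered pairs for relation 'finished-by'; matching pairs in alphabetical order:
(eta, lambda): eta finished-by lambda ✓
Count: 1.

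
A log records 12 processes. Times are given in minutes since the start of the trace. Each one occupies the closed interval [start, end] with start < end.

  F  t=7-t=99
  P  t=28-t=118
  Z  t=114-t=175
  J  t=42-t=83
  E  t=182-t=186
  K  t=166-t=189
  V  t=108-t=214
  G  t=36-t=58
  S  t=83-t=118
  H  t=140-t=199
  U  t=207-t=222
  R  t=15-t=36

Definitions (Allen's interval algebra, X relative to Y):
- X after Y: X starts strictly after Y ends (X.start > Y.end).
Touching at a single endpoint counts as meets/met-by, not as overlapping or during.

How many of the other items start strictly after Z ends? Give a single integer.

Target Z = [t=114, t=175].
E [t=182, t=186] → after → counts.
F [t=7, t=99] → before → no.
G [t=36, t=58] → before → no.
H [t=140, t=199] → overlapped-by → no.
J [t=42, t=83] → before → no.
K [t=166, t=189] → overlapped-by → no.
P [t=28, t=118] → overlaps → no.
R [t=15, t=36] → before → no.
S [t=83, t=118] → overlaps → no.
U [t=207, t=222] → after → counts.
V [t=108, t=214] → contains → no.
Total: 2.

2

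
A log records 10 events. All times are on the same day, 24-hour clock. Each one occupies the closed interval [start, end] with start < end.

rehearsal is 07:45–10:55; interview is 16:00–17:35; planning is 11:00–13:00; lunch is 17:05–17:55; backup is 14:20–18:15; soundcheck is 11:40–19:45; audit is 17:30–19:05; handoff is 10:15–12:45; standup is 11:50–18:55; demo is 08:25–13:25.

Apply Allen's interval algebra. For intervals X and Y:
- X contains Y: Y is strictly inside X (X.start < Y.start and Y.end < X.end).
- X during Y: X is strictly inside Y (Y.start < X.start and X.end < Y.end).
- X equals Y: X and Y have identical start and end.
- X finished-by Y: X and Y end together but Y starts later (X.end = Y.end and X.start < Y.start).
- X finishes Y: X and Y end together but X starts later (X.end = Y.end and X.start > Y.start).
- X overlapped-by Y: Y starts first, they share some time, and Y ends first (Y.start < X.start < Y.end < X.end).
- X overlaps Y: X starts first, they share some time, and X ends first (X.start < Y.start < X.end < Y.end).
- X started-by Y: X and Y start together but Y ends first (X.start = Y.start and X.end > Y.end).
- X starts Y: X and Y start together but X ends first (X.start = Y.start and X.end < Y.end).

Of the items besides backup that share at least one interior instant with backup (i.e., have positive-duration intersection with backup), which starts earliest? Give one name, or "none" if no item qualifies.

soundcheck

Target backup = [14:20, 18:15].
audit [17:30, 19:05] → overlapped-by → candidate.
demo [08:25, 13:25] → before → excluded.
handoff [10:15, 12:45] → before → excluded.
interview [16:00, 17:35] → during → candidate.
lunch [17:05, 17:55] → during → candidate.
planning [11:00, 13:00] → before → excluded.
rehearsal [07:45, 10:55] → before → excluded.
soundcheck [11:40, 19:45] → contains → candidate.
standup [11:50, 18:55] → contains → candidate.
Among candidates, earliest start is 11:40 → soundcheck.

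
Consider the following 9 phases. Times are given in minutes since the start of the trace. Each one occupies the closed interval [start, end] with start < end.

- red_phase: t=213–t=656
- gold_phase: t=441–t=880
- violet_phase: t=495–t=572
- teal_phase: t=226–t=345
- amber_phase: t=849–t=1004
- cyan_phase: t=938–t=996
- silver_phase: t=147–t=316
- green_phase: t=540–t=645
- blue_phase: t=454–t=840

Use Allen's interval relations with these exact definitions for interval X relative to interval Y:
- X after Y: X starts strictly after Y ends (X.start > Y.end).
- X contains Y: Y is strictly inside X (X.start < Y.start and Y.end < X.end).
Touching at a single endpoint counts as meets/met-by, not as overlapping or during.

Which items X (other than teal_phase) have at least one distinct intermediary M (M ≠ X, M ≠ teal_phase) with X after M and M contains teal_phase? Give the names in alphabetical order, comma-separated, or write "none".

Target teal_phase = [t=226, t=345].
Intermediaries M with M contains teal_phase: red_phase.
Via red_phase — items with X after red_phase: amber_phase, cyan_phase.
Union: amber_phase, cyan_phase.

amber_phase, cyan_phase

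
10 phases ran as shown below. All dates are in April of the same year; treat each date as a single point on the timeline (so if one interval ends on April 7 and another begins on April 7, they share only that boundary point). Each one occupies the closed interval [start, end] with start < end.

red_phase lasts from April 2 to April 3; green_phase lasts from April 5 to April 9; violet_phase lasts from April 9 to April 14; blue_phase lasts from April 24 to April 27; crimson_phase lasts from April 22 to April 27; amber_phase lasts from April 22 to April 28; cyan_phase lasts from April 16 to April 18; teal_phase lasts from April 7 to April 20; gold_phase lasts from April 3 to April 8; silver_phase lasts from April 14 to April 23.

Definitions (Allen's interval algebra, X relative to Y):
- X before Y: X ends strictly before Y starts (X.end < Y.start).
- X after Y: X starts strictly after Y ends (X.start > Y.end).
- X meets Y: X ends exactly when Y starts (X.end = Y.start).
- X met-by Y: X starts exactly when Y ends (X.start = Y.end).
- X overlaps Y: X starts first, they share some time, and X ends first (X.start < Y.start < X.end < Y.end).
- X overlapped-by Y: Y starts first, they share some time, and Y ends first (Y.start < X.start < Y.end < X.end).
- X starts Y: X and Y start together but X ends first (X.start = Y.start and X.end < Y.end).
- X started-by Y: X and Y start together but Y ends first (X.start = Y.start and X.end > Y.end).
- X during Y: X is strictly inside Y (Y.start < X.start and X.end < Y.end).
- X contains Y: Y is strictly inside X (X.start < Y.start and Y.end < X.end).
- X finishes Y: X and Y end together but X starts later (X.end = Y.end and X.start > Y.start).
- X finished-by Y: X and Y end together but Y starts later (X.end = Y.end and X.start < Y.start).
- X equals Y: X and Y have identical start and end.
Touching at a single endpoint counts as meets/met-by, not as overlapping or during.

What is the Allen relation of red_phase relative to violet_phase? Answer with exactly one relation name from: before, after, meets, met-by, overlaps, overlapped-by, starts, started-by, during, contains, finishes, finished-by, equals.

red_phase = [April 2, April 3]; violet_phase = [April 9, April 14].
Compare endpoints: red_phase.start < violet_phase.start, red_phase.start < violet_phase.end, red_phase.end < violet_phase.start, red_phase.end < violet_phase.end.
That pattern is 'before'.

before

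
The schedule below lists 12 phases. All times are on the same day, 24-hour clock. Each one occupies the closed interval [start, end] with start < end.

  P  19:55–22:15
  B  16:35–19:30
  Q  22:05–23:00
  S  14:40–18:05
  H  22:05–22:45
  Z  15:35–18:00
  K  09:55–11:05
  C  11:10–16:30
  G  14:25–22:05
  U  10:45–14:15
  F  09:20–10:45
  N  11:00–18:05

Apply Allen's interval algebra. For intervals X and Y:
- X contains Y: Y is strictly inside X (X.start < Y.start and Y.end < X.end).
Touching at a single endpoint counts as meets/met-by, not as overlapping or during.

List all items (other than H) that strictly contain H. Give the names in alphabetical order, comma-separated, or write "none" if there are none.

Target H = [22:05, 22:45].
B [16:35, 19:30] → before → no.
C [11:10, 16:30] → before → no.
F [09:20, 10:45] → before → no.
G [14:25, 22:05] → meets → no.
K [09:55, 11:05] → before → no.
N [11:00, 18:05] → before → no.
P [19:55, 22:15] → overlaps → no.
Q [22:05, 23:00] → started-by → no.
S [14:40, 18:05] → before → no.
U [10:45, 14:15] → before → no.
Z [15:35, 18:00] → before → no.
Result: none.

none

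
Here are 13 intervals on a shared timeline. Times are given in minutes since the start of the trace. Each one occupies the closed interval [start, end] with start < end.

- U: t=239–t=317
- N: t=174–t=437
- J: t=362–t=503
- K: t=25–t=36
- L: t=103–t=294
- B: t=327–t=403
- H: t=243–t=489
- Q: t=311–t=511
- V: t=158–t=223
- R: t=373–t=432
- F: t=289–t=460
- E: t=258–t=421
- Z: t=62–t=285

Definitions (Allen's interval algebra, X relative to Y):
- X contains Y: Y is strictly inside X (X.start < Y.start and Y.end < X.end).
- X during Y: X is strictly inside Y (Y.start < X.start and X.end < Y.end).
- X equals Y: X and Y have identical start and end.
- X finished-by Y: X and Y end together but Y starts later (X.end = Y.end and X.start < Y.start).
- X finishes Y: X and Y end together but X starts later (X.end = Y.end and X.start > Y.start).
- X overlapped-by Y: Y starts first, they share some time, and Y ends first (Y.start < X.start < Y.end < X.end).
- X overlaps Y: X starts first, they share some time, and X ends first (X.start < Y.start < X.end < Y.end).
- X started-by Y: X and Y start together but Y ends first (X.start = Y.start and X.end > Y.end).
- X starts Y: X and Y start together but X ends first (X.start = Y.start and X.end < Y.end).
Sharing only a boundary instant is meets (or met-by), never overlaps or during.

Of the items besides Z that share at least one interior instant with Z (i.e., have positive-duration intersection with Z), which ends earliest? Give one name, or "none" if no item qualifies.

Target Z = [t=62, t=285].
B [t=327, t=403] → after → excluded.
E [t=258, t=421] → overlapped-by → candidate.
F [t=289, t=460] → after → excluded.
H [t=243, t=489] → overlapped-by → candidate.
J [t=362, t=503] → after → excluded.
K [t=25, t=36] → before → excluded.
L [t=103, t=294] → overlapped-by → candidate.
N [t=174, t=437] → overlapped-by → candidate.
Q [t=311, t=511] → after → excluded.
R [t=373, t=432] → after → excluded.
U [t=239, t=317] → overlapped-by → candidate.
V [t=158, t=223] → during → candidate.
Among candidates, earliest end is t=223 → V.

V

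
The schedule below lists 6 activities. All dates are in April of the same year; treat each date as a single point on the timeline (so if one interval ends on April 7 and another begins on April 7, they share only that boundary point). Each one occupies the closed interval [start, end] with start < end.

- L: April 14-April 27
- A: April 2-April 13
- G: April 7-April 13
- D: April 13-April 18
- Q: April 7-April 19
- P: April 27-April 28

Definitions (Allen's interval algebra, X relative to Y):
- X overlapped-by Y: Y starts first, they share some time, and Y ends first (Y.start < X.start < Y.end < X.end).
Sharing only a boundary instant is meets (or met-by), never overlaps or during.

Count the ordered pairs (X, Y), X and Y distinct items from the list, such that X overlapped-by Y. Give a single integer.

Checking all 30 ordered pairs for relation 'overlapped-by'; matching pairs in alphabetical order:
(L, D): L overlapped-by D ✓
(L, Q): L overlapped-by Q ✓
(Q, A): Q overlapped-by A ✓
Count: 3.

3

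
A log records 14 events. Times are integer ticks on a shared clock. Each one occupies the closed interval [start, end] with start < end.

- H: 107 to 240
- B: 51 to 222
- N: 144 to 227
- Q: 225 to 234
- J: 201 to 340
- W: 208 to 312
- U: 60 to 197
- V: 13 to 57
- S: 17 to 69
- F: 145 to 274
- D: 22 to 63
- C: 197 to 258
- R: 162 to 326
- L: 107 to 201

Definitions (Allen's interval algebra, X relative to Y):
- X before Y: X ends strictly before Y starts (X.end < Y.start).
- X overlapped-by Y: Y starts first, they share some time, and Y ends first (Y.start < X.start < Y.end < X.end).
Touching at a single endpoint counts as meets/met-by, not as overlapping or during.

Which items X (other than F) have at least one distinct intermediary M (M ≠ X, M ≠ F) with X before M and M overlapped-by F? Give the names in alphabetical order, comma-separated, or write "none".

D, L, S, U, V

Target F = [145, 274].
Intermediaries M with M overlapped-by F: J, R, W.
Via J — items with X before J: D, S, U, V.
Via R — items with X before R: D, S, V.
Via W — items with X before W: D, L, S, U, V.
Union: D, L, S, U, V.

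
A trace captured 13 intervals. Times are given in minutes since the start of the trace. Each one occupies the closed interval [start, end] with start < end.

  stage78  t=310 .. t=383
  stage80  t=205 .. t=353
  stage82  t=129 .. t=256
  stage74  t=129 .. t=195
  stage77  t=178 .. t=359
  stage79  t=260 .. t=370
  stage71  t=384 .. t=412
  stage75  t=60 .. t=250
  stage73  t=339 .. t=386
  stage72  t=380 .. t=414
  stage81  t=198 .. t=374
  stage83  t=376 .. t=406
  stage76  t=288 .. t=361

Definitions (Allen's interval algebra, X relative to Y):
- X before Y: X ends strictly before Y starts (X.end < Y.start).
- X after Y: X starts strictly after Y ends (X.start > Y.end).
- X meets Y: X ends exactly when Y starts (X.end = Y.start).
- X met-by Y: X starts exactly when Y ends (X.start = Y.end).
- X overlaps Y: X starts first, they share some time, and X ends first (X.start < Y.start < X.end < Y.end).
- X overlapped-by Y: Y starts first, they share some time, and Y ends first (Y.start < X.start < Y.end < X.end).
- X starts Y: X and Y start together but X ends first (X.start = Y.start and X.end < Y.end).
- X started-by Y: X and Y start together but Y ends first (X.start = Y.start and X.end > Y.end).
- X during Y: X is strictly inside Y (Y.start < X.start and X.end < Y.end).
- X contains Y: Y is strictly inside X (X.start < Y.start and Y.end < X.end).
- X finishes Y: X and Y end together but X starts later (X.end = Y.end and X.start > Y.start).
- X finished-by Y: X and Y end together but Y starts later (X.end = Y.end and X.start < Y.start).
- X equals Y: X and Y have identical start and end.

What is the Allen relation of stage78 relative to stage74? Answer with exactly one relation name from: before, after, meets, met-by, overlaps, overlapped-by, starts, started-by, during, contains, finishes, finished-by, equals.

stage78 = [t=310, t=383]; stage74 = [t=129, t=195].
Compare endpoints: stage78.start > stage74.start, stage78.start > stage74.end, stage78.end > stage74.start, stage78.end > stage74.end.
That pattern is 'after'.

after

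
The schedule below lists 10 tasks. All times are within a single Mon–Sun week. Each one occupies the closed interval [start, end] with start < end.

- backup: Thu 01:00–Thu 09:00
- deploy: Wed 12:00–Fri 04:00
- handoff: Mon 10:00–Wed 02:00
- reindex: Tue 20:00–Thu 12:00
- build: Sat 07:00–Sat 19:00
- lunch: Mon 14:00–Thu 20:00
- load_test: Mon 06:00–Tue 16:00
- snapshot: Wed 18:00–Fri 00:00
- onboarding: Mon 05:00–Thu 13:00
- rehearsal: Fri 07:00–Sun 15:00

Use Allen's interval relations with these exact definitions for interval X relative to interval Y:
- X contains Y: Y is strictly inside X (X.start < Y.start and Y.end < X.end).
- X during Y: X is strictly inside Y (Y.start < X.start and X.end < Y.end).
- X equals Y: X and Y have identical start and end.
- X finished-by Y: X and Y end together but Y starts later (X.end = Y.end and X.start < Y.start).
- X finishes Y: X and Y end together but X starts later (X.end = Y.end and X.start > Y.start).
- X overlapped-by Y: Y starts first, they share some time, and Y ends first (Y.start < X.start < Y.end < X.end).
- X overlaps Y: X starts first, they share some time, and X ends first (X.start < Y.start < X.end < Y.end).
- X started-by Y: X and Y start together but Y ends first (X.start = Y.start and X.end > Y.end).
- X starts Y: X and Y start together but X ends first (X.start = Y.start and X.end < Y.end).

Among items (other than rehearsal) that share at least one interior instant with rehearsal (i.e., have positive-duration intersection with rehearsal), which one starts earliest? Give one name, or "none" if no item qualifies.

Target rehearsal = [Fri 07:00, Sun 15:00].
backup [Thu 01:00, Thu 09:00] → before → excluded.
build [Sat 07:00, Sat 19:00] → during → candidate.
deploy [Wed 12:00, Fri 04:00] → before → excluded.
handoff [Mon 10:00, Wed 02:00] → before → excluded.
load_test [Mon 06:00, Tue 16:00] → before → excluded.
lunch [Mon 14:00, Thu 20:00] → before → excluded.
onboarding [Mon 05:00, Thu 13:00] → before → excluded.
reindex [Tue 20:00, Thu 12:00] → before → excluded.
snapshot [Wed 18:00, Fri 00:00] → before → excluded.
Among candidates, earliest start is Sat 07:00 → build.

build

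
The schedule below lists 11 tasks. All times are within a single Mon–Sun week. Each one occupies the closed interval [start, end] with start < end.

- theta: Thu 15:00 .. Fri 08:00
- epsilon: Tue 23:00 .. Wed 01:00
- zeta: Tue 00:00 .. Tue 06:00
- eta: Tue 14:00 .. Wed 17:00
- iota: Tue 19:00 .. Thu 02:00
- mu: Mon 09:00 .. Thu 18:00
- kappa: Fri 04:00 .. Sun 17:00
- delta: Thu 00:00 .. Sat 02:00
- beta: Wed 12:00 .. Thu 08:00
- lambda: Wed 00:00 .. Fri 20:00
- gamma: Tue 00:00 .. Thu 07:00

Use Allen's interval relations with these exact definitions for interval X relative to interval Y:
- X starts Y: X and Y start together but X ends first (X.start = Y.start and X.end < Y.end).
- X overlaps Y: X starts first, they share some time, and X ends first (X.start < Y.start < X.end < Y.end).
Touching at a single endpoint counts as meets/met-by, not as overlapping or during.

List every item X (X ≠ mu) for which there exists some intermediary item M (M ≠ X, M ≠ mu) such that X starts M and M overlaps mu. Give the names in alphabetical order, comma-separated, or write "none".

none

Target mu = [Mon 09:00, Thu 18:00].
Intermediaries M with M overlaps mu: none.
Union: none.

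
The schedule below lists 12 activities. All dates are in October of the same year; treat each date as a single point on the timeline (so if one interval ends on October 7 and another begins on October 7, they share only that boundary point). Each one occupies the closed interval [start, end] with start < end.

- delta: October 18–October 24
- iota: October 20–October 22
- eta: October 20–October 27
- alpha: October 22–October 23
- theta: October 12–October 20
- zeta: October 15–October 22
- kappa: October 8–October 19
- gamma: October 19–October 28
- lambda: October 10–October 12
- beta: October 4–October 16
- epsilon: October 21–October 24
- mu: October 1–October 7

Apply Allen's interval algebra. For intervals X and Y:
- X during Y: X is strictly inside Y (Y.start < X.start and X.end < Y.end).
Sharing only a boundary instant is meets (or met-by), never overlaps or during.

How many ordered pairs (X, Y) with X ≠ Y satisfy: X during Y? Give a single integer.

Checking all 132 ordered pairs for relation 'during'; matching pairs in alphabetical order:
(alpha, delta): alpha during delta ✓
(alpha, epsilon): alpha during epsilon ✓
(alpha, eta): alpha during eta ✓
(alpha, gamma): alpha during gamma ✓
(epsilon, eta): epsilon during eta ✓
(epsilon, gamma): epsilon during gamma ✓
(eta, gamma): eta during gamma ✓
(iota, delta): iota during delta ✓
(iota, gamma): iota during gamma ✓
(lambda, beta): lambda during beta ✓
(lambda, kappa): lambda during kappa ✓
Count: 11.

11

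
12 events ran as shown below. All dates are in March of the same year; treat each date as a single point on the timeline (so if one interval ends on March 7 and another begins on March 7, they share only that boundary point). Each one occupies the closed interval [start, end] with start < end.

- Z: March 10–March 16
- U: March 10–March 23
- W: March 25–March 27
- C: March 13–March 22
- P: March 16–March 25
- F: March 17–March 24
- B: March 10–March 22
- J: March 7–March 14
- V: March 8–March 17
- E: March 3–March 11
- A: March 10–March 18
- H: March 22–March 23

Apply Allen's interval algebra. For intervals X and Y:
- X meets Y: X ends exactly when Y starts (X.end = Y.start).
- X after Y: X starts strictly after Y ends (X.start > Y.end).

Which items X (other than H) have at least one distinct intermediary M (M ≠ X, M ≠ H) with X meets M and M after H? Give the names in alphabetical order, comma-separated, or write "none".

P

Target H = [March 22, March 23].
Intermediaries M with M after H: W.
Via W — items with X meets W: P.
Union: P.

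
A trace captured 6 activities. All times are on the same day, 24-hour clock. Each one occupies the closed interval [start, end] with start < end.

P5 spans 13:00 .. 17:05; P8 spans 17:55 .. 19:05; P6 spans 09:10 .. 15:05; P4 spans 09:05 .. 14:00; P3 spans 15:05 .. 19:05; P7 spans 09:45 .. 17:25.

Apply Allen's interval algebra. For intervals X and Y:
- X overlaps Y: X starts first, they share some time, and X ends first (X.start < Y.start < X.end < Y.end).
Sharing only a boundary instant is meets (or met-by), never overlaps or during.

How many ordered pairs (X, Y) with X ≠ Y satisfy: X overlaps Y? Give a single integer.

Checking all 30 ordered pairs for relation 'overlaps'; matching pairs in alphabetical order:
(P4, P5): P4 overlaps P5 ✓
(P4, P6): P4 overlaps P6 ✓
(P4, P7): P4 overlaps P7 ✓
(P5, P3): P5 overlaps P3 ✓
(P6, P5): P6 overlaps P5 ✓
(P6, P7): P6 overlaps P7 ✓
(P7, P3): P7 overlaps P3 ✓
Count: 7.

7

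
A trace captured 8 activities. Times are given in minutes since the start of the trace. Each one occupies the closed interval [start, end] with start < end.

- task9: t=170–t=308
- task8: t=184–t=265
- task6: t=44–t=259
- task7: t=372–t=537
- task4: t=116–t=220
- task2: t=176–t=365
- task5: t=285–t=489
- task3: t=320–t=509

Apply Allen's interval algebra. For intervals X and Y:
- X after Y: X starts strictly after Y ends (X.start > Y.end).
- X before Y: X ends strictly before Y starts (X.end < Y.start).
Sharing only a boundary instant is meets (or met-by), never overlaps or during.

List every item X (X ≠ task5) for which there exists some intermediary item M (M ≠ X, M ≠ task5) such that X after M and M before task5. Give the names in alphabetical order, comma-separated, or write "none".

task3, task7

Target task5 = [t=285, t=489].
Intermediaries M with M before task5: task4, task6, task8.
Via task4 — items with X after task4: task3, task7.
Via task6 — items with X after task6: task3, task7.
Via task8 — items with X after task8: task3, task7.
Union: task3, task7.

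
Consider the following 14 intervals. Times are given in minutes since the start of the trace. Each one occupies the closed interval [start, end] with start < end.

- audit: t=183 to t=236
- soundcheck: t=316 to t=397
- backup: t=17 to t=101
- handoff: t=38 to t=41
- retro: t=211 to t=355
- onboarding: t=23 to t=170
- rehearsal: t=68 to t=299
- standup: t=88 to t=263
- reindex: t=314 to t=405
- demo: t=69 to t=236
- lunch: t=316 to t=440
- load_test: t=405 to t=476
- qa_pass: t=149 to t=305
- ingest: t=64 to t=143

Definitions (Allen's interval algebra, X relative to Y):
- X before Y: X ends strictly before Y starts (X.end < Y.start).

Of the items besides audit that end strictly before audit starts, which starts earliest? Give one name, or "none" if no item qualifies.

Target audit = [t=183, t=236].
backup [t=17, t=101] → before → candidate.
demo [t=69, t=236] → finished-by → excluded.
handoff [t=38, t=41] → before → candidate.
ingest [t=64, t=143] → before → candidate.
load_test [t=405, t=476] → after → excluded.
lunch [t=316, t=440] → after → excluded.
onboarding [t=23, t=170] → before → candidate.
qa_pass [t=149, t=305] → contains → excluded.
rehearsal [t=68, t=299] → contains → excluded.
reindex [t=314, t=405] → after → excluded.
retro [t=211, t=355] → overlapped-by → excluded.
soundcheck [t=316, t=397] → after → excluded.
standup [t=88, t=263] → contains → excluded.
Among candidates, earliest start is t=17 → backup.

backup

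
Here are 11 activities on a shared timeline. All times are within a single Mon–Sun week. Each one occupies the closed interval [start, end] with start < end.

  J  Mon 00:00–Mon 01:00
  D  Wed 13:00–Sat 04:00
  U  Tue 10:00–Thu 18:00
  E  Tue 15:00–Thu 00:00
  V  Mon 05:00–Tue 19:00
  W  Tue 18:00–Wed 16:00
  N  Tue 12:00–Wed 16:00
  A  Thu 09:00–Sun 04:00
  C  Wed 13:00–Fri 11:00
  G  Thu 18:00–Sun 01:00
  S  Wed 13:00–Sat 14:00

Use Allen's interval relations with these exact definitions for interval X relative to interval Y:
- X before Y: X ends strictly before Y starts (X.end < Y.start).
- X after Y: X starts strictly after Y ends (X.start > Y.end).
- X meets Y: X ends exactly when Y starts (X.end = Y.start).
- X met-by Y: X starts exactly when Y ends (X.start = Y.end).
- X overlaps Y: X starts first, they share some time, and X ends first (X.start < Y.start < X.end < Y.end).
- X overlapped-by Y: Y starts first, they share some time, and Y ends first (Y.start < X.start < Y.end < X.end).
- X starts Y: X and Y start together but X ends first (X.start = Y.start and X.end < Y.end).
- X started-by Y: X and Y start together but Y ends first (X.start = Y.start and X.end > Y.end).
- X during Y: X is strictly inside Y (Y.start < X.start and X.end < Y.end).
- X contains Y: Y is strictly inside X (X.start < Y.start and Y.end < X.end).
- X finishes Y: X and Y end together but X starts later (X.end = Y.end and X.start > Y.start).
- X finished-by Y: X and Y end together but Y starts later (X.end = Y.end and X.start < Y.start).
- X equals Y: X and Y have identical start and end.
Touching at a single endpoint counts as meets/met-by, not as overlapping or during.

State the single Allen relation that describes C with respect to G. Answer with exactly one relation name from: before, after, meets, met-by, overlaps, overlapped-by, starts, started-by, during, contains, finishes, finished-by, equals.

overlaps

C = [Wed 13:00, Fri 11:00]; G = [Thu 18:00, Sun 01:00].
Compare endpoints: C.start < G.start, C.start < G.end, C.end > G.start, C.end < G.end.
That pattern is 'overlaps'.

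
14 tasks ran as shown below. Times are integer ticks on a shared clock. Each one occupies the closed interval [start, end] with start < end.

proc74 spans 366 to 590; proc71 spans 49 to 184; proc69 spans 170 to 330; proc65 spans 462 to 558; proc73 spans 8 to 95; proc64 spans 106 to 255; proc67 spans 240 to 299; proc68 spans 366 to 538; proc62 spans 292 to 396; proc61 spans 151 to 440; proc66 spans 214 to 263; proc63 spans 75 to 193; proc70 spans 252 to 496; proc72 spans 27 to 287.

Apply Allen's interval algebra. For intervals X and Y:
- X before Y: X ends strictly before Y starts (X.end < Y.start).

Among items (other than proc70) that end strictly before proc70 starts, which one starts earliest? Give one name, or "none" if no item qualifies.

proc73

Target proc70 = [252, 496].
proc61 [151, 440] → overlaps → excluded.
proc62 [292, 396] → during → excluded.
proc63 [75, 193] → before → candidate.
proc64 [106, 255] → overlaps → excluded.
proc65 [462, 558] → overlapped-by → excluded.
proc66 [214, 263] → overlaps → excluded.
proc67 [240, 299] → overlaps → excluded.
proc68 [366, 538] → overlapped-by → excluded.
proc69 [170, 330] → overlaps → excluded.
proc71 [49, 184] → before → candidate.
proc72 [27, 287] → overlaps → excluded.
proc73 [8, 95] → before → candidate.
proc74 [366, 590] → overlapped-by → excluded.
Among candidates, earliest start is 8 → proc73.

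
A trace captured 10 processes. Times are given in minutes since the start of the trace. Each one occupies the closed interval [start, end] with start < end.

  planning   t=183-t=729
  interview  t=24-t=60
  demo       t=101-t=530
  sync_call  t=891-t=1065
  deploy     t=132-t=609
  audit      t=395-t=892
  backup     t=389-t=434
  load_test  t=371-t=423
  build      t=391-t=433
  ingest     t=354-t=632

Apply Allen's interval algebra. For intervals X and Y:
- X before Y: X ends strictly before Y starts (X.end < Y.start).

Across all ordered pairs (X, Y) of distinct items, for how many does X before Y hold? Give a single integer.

16

Checking all 90 ordered pairs for relation 'before'; matching pairs in alphabetical order:
(backup, sync_call): backup before sync_call ✓
(build, sync_call): build before sync_call ✓
(demo, sync_call): demo before sync_call ✓
(deploy, sync_call): deploy before sync_call ✓
(ingest, sync_call): ingest before sync_call ✓
(interview, audit): interview before audit ✓
(interview, backup): interview before backup ✓
(interview, build): interview before build ✓
(interview, demo): interview before demo ✓
(interview, deploy): interview before deploy ✓
(interview, ingest): interview before ingest ✓
(interview, load_test): interview before load_test ✓
(interview, planning): interview before planning ✓
(interview, sync_call): interview before sync_call ✓
(load_test, sync_call): load_test before sync_call ✓
(planning, sync_call): planning before sync_call ✓
Count: 16.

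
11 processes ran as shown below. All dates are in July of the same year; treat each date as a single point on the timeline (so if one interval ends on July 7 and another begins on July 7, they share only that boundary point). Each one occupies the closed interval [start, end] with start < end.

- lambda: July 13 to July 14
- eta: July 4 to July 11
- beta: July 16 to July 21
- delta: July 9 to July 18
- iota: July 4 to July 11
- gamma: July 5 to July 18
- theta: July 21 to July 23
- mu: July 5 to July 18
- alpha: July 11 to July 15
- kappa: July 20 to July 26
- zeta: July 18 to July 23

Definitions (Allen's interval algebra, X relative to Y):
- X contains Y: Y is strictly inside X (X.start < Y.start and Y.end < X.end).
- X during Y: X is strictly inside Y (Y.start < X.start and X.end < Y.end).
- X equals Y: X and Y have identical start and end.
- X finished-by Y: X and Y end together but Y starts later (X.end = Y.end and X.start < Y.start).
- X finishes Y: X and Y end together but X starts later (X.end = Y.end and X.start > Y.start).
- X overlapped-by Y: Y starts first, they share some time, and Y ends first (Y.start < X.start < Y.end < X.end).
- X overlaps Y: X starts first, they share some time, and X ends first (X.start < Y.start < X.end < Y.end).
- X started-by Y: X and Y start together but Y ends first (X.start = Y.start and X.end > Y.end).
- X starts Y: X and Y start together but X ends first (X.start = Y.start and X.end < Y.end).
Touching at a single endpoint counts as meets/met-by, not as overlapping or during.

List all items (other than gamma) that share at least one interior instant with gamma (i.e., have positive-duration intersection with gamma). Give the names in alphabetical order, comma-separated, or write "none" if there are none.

alpha, beta, delta, eta, iota, lambda, mu

Target gamma = [July 5, July 18].
alpha [July 11, July 15] → during → yes.
beta [July 16, July 21] → overlapped-by → yes.
delta [July 9, July 18] → finishes → yes.
eta [July 4, July 11] → overlaps → yes.
iota [July 4, July 11] → overlaps → yes.
kappa [July 20, July 26] → after → no.
lambda [July 13, July 14] → during → yes.
mu [July 5, July 18] → equals → yes.
theta [July 21, July 23] → after → no.
zeta [July 18, July 23] → met-by → no.
Result: alpha, beta, delta, eta, iota, lambda, mu.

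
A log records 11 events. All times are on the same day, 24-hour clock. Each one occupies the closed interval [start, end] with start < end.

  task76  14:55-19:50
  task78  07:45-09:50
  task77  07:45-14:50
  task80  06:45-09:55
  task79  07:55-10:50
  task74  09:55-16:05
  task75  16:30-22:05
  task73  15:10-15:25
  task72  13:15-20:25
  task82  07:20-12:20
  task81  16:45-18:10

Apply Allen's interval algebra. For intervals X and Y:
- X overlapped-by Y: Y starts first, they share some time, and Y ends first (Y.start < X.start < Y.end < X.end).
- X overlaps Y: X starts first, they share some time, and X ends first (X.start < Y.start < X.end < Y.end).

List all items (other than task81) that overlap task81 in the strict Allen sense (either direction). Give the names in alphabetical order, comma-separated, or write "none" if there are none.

Target task81 = [16:45, 18:10].
task72 [13:15, 20:25] → contains → no.
task73 [15:10, 15:25] → before → no.
task74 [09:55, 16:05] → before → no.
task75 [16:30, 22:05] → contains → no.
task76 [14:55, 19:50] → contains → no.
task77 [07:45, 14:50] → before → no.
task78 [07:45, 09:50] → before → no.
task79 [07:55, 10:50] → before → no.
task80 [06:45, 09:55] → before → no.
task82 [07:20, 12:20] → before → no.
Result: none.

none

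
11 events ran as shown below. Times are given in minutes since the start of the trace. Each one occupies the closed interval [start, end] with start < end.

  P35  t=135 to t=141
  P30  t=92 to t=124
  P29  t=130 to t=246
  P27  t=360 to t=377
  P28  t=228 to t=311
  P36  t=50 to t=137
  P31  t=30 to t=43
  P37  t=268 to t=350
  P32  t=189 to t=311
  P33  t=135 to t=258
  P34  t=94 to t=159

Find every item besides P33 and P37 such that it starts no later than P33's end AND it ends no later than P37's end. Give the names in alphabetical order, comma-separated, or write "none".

Conditions: its start is no later than P33's end (X.start <= t=258) AND its end is no later than P37's end (X.end <= t=350).
P27: start t=360 <= t=258? ✗; end t=377 <= t=350? ✗ → no.
P28: start t=228 <= t=258? ✓; end t=311 <= t=350? ✓ → yes.
P29: start t=130 <= t=258? ✓; end t=246 <= t=350? ✓ → yes.
P30: start t=92 <= t=258? ✓; end t=124 <= t=350? ✓ → yes.
P31: start t=30 <= t=258? ✓; end t=43 <= t=350? ✓ → yes.
P32: start t=189 <= t=258? ✓; end t=311 <= t=350? ✓ → yes.
P34: start t=94 <= t=258? ✓; end t=159 <= t=350? ✓ → yes.
P35: start t=135 <= t=258? ✓; end t=141 <= t=350? ✓ → yes.
P36: start t=50 <= t=258? ✓; end t=137 <= t=350? ✓ → yes.
Result: P28, P29, P30, P31, P32, P34, P35, P36.

P28, P29, P30, P31, P32, P34, P35, P36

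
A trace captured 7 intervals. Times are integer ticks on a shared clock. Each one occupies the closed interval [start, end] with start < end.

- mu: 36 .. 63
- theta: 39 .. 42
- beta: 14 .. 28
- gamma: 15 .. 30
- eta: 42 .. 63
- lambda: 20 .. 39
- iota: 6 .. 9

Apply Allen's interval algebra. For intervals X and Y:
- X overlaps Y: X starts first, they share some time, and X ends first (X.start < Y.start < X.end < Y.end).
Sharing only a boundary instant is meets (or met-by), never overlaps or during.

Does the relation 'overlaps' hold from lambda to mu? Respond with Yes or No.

Yes

lambda = [20, 39], mu = [36, 63].
Actual relation of lambda to mu: overlaps.
Asked whether 'overlaps' holds → Yes.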